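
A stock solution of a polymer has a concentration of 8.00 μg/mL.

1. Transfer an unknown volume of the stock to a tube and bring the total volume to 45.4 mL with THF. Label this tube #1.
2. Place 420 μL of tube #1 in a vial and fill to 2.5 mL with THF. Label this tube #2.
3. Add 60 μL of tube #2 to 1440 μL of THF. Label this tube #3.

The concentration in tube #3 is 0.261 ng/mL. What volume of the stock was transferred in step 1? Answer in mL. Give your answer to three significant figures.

Step 1: v brought to 45.4 mL → factor = 45.4 mL/v
Step 2: 420 μL brought to 2.5 mL → factor 2500/420 = 5.9524
Step 3: 60 μL + 1440 μL = 1500 μL total → factor 1500/60 = 25
Product of known-step factors = 148.81
Overall factor = 8.00 μg/mL / (0.261 ng/mL) = 30651
Step-1 factor = 30651 / 148.81 = 205.98
v = 45.4 mL / 205.98 = 0.220 mL

0.220 mL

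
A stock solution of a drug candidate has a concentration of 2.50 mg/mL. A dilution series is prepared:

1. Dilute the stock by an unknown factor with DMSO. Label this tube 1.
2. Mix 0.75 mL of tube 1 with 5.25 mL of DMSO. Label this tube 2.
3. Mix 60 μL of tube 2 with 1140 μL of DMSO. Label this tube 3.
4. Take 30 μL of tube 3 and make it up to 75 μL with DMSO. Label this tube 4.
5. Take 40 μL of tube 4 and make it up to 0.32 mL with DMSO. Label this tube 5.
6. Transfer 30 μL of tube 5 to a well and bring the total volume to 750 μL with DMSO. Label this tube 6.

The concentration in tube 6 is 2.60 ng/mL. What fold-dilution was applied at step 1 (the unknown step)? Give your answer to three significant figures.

12.0-fold

Step 1: unknown factor x
Step 2: 0.75 mL + 5.25 mL = 6 mL total → factor 6/0.75 = 8
Step 3: 60 μL + 1140 μL = 1200 μL total → factor 1200/60 = 20
Step 4: 30 μL brought to 75 μL → factor 75/30 = 2.5
Step 5: 40 μL brought to 0.32 mL → factor 320/40 = 8
Step 6: 30 μL brought to 750 μL → factor 750/30 = 25
Product of known-step factors = 80000
Overall factor = 2.50 mg/mL / (2.60 ng/mL) = 9.6154 × 10^5
x = 9.6154 × 10^5 / 80000 = 12.0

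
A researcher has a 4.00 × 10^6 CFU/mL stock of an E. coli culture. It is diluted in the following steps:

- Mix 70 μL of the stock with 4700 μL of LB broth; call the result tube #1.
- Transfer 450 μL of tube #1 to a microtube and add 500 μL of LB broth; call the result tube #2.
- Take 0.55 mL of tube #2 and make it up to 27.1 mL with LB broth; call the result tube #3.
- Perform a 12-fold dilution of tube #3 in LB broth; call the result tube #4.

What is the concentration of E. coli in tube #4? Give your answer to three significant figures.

47.0 CFU/mL

Step 1: 70 μL + 4700 μL = 4770 μL total → factor 4770/70 = 68.143
Step 2: 450 μL + 500 μL = 950 μL total → factor 950/450 = 2.1111
Step 3: 0.55 mL brought to 27.1 mL → factor 27.1/0.55 = 49.273
Step 4: 12-fold → factor 12
Overall dilution factor = 68.143 × 2.1111 × 49.273 × 12 = 85059
Final = 4.00 × 10^6 CFU/mL / 85059 = 47.0 CFU/mL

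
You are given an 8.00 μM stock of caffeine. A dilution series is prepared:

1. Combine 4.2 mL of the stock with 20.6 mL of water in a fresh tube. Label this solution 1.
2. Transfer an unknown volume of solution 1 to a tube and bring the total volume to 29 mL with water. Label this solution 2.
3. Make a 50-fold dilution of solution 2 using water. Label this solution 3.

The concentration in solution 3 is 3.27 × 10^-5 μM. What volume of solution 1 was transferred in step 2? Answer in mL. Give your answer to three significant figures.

0.0350 mL

Step 1: 4.2 mL + 20.6 mL = 24.8 mL total → factor 24.8/4.2 = 5.9048
Step 2: v brought to 29 mL → factor = 29 mL/v
Step 3: 50-fold → factor 50
Product of known-step factors = 295.24
Overall factor = 8.00 μM / (3.27 × 10^-5 μM) = 2.4465 × 10^5
Step-2 factor = 2.4465 × 10^5 / 295.24 = 828.65
v = 29 mL / 828.65 = 0.0350 mL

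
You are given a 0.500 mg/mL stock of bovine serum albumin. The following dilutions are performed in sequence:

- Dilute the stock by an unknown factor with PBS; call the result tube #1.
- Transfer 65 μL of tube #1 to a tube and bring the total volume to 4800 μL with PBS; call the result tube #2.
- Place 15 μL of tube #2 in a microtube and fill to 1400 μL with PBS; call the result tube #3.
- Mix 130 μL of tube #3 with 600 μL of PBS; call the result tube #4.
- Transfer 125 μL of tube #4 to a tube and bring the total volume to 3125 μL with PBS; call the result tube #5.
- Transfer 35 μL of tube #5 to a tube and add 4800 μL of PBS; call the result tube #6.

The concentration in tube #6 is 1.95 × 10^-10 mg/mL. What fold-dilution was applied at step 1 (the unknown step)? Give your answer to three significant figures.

19.2-fold

Step 1: unknown factor x
Step 2: 65 μL brought to 4800 μL → factor 4800/65 = 73.846
Step 3: 15 μL brought to 1400 μL → factor 1400/15 = 93.333
Step 4: 130 μL + 600 μL = 730 μL total → factor 730/130 = 5.6154
Step 5: 125 μL brought to 3125 μL → factor 3125/125 = 25
Step 6: 35 μL + 4800 μL = 4835 μL total → factor 4835/35 = 138.14
Product of known-step factors = 1.3366 × 10^8
Overall factor = 0.500 mg/mL / (1.95 × 10^-10 mg/mL) = 2.5641 × 10^9
x = 2.5641 × 10^9 / 1.3366 × 10^8 = 19.2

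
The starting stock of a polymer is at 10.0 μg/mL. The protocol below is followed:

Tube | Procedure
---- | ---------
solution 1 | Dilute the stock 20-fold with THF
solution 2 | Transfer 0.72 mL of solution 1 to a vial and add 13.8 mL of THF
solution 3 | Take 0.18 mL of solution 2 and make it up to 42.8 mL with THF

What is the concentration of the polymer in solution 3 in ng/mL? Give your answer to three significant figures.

0.104 ng/mL

Step 1: 20-fold → factor 20
Step 2: 0.72 mL + 13.8 mL = 14.52 mL total → factor 14.52/0.72 = 20.167
Step 3: 0.18 mL brought to 42.8 mL → factor 42.8/0.18 = 237.78
Overall dilution factor = 20 × 20.167 × 237.78 = 95904
Final = 10.0 μg/mL / 95904 = 0.0001043 μg/mL = 0.104 ng/mL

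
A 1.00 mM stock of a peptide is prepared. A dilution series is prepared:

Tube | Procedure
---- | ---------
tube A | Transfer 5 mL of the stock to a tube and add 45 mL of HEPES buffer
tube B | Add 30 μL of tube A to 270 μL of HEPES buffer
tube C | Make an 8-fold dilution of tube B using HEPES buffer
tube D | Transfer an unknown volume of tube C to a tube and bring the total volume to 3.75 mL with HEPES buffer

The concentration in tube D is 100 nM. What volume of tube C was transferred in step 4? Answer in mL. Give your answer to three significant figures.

0.300 mL

Step 1: 5 mL + 45 mL = 50 mL total → factor 50/5 = 10
Step 2: 30 μL + 270 μL = 300 μL total → factor 300/30 = 10
Step 3: 8-fold → factor 8
Step 4: v brought to 3.75 mL → factor = 3.75 mL/v
Product of known-step factors = 800
Overall factor = 1.00 mM / (100 nM) = 10000
Step-4 factor = 10000 / 800 = 12.5
v = 3.75 mL / 12.5 = 0.300 mL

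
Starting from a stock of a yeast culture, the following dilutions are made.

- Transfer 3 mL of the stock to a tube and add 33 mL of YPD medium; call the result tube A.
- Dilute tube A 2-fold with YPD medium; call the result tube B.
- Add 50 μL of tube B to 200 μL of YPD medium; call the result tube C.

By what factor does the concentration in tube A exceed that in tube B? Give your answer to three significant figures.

2.00

Step 1: 3 mL + 33 mL = 36 mL total → factor 36/3 = 12
Step 2: 2-fold → factor 2
Dilution factor to tube A = 12; to tube B = 24
[tube A]/[tube B] = (factor to tube B)/(factor to tube A) = 24/12 = 2.00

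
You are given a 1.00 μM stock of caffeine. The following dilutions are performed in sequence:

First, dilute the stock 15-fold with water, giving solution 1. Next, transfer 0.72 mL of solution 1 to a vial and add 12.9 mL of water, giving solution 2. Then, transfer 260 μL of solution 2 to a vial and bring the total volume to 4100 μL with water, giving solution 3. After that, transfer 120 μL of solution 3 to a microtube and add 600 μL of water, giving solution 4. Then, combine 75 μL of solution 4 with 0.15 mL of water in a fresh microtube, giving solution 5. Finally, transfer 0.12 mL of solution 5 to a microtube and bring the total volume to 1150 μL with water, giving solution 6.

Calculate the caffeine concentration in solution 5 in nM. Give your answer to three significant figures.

Step 1: 15-fold → factor 15
Step 2: 0.72 mL + 12.9 mL = 13.62 mL total → factor 13.62/0.72 = 18.917
Step 3: 260 μL brought to 4100 μL → factor 4100/260 = 15.769
Step 4: 120 μL + 600 μL = 720 μL total → factor 720/120 = 6
Step 5: 75 μL + 0.15 mL = 225 μL total → factor 225/75 = 3
Dilution factor through solution 5 = 15 × 18.917 × 15.769 × 6 × 3 = 80541
[solution 5] = 1.00 μM / 80541 = 1.242 × 10^-5 μM = 0.0124 nM

0.0124 nM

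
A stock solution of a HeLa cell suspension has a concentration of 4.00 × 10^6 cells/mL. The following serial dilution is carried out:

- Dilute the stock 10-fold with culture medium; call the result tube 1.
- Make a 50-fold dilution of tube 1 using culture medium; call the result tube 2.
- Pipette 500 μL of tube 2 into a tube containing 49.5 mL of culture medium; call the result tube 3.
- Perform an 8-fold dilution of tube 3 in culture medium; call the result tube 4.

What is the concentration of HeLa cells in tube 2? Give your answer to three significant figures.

Step 1: 10-fold → factor 10
Step 2: 50-fold → factor 50
Dilution factor through tube 2 = 10 × 50 = 500
[tube 2] = 4.00 × 10^6 cells/mL / 500 = 8.00 × 10^3 cells/mL

8.00 × 10^3 cells/mL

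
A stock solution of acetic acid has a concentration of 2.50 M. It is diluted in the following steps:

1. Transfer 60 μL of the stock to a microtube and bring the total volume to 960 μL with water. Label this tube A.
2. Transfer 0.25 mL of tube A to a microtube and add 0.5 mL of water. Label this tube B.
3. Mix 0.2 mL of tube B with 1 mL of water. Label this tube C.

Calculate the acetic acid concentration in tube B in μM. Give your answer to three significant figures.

5.21 × 10^4 μM

Step 1: 60 μL brought to 960 μL → factor 960/60 = 16
Step 2: 0.25 mL + 0.5 mL = 0.75 mL total → factor 0.75/0.25 = 3
Dilution factor through tube B = 16 × 3 = 48
[tube B] = 2.50 M / 48 = 0.05208 M = 5.21 × 10^4 μM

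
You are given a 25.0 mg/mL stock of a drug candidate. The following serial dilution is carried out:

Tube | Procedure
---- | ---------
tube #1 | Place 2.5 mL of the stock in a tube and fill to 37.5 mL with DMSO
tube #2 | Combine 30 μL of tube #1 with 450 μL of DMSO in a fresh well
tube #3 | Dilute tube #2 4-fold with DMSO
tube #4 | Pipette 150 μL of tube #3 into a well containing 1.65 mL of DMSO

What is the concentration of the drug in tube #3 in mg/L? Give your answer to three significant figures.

Step 1: 2.5 mL brought to 37.5 mL → factor 37.5/2.5 = 15
Step 2: 30 μL + 450 μL = 480 μL total → factor 480/30 = 16
Step 3: 4-fold → factor 4
Dilution factor through tube #3 = 15 × 16 × 4 = 960
[tube #3] = 25.0 mg/mL / 960 = 0.02604 mg/mL = 26.0 mg/L

26.0 mg/L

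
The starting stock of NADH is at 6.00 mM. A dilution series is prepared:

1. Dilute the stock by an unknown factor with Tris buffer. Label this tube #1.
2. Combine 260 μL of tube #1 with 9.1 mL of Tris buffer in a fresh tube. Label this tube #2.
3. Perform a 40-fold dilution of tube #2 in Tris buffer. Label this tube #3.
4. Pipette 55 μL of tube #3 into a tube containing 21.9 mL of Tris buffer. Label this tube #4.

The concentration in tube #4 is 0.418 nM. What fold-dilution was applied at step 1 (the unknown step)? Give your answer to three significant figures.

25.0-fold

Step 1: unknown factor x
Step 2: 260 μL + 9.1 mL = 9360 μL total → factor 9360/260 = 36
Step 3: 40-fold → factor 40
Step 4: 55 μL + 21.9 mL = 21955 μL total → factor 21955/55 = 399.18
Product of known-step factors = 5.7482 × 10^5
Overall factor = 6.00 mM / (0.418 nM) = 1.4354 × 10^7
x = 1.4354 × 10^7 / 5.7482 × 10^5 = 25.0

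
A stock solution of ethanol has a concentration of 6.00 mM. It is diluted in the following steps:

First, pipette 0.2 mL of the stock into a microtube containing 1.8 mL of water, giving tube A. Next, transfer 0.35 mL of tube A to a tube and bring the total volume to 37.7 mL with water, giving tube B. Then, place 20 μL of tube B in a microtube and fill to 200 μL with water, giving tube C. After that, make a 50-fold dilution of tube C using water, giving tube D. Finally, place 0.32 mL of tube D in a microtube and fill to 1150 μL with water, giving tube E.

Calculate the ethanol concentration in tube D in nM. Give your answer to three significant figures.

11.1 nM

Step 1: 0.2 mL + 1.8 mL = 2 mL total → factor 2/0.2 = 10
Step 2: 0.35 mL brought to 37.7 mL → factor 37.7/0.35 = 107.71
Step 3: 20 μL brought to 200 μL → factor 200/20 = 10
Step 4: 50-fold → factor 50
Dilution factor through tube D = 10 × 107.71 × 10 × 50 = 5.3857 × 10^5
[tube D] = 6.00 mM / 5.3857 × 10^5 = 1.114 × 10^-5 mM = 11.1 nM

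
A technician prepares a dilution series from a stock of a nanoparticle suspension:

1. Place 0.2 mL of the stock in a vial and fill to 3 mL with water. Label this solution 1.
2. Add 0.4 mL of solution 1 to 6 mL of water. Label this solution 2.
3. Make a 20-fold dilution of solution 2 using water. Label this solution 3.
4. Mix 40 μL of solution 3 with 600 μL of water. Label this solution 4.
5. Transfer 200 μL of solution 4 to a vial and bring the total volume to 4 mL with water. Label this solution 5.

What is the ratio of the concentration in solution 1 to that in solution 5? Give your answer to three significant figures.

Step 1: 0.2 mL brought to 3 mL → factor 3/0.2 = 15
Step 2: 0.4 mL + 6 mL = 6.4 mL total → factor 6.4/0.4 = 16
Step 3: 20-fold → factor 20
Step 4: 40 μL + 600 μL = 640 μL total → factor 640/40 = 16
Step 5: 200 μL brought to 4 mL → factor 4000/200 = 20
Dilution factor to solution 1 = 15; to solution 5 = 1.536 × 10^6
[solution 1]/[solution 5] = (factor to solution 5)/(factor to solution 1) = 1.536 × 10^6/15 = 1.02 × 10^5

1.02 × 10^5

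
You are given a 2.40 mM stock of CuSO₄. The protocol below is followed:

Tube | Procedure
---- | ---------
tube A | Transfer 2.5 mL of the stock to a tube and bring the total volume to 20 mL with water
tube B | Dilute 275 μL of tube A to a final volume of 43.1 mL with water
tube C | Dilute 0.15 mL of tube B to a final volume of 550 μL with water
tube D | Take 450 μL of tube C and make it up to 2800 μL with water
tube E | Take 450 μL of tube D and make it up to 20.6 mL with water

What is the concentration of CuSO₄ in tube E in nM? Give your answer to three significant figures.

1.83 nM

Step 1: 2.5 mL brought to 20 mL → factor 20/2.5 = 8
Step 2: 275 μL brought to 43.1 mL → factor 43100/275 = 156.73
Step 3: 0.15 mL brought to 550 μL → factor 0.55/0.15 = 3.6667
Step 4: 450 μL brought to 2800 μL → factor 2800/450 = 6.2222
Step 5: 450 μL brought to 20.6 mL → factor 20600/450 = 45.778
Overall dilution factor = 8 × 156.73 × 3.6667 × 6.2222 × 45.778 = 1.3095 × 10^6
Final = 2.40 mM / 1.3095 × 10^6 = 1.833 × 10^-6 mM = 1.83 nM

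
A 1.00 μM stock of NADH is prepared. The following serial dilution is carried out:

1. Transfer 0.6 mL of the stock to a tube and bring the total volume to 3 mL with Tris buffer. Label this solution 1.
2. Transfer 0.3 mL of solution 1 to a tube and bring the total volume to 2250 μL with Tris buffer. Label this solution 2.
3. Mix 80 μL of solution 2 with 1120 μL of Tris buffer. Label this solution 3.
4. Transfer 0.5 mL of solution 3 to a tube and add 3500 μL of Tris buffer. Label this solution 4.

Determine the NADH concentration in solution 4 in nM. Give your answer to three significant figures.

0.222 nM

Step 1: 0.6 mL brought to 3 mL → factor 3/0.6 = 5
Step 2: 0.3 mL brought to 2250 μL → factor 2.25/0.3 = 7.5
Step 3: 80 μL + 1120 μL = 1200 μL total → factor 1200/80 = 15
Step 4: 0.5 mL + 3500 μL = 4 mL total → factor 4/0.5 = 8
Overall dilution factor = 5 × 7.5 × 15 × 8 = 4500
Final = 1.00 μM / 4500 = 0.0002222 μM = 0.222 nM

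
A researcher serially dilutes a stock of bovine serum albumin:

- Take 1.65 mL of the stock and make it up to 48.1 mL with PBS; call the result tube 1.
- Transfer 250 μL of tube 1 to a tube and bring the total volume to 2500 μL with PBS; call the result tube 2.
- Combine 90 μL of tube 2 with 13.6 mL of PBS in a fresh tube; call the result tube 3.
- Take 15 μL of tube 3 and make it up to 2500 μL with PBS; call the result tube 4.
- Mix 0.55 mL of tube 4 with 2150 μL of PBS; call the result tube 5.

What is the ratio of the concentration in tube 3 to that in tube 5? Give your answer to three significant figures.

818

Step 1: 1.65 mL brought to 48.1 mL → factor 48.1/1.65 = 29.152
Step 2: 250 μL brought to 2500 μL → factor 2500/250 = 10
Step 3: 90 μL + 13.6 mL = 13690 μL total → factor 13690/90 = 152.11
Step 4: 15 μL brought to 2500 μL → factor 2500/15 = 166.67
Step 5: 0.55 mL + 2150 μL = 2.7 mL total → factor 2.7/0.55 = 4.9091
Dilution factor to tube 3 = 44343; to tube 5 = 3.628 × 10^7
[tube 3]/[tube 5] = (factor to tube 5)/(factor to tube 3) = 3.628 × 10^7/44343 = 818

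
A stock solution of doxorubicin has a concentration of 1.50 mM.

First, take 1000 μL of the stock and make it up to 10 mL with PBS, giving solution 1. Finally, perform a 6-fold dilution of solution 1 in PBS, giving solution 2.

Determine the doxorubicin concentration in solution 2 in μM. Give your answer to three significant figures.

Step 1: 1000 μL brought to 10 mL → factor 10000/1000 = 10
Step 2: 6-fold → factor 6
Overall dilution factor = 10 × 6 = 60
Final = 1.50 mM / 60 = 0.02500 mM = 25.0 μM

25.0 μM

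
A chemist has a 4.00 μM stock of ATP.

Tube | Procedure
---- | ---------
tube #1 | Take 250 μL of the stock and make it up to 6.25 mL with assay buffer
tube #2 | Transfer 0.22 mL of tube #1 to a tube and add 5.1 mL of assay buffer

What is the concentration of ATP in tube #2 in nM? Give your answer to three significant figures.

Step 1: 250 μL brought to 6.25 mL → factor 6250/250 = 25
Step 2: 0.22 mL + 5.1 mL = 5.32 mL total → factor 5.32/0.22 = 24.182
Overall dilution factor = 25 × 24.182 = 604.55
Final = 4.00 μM / 604.55 = 0.006617 μM = 6.62 nM

6.62 nM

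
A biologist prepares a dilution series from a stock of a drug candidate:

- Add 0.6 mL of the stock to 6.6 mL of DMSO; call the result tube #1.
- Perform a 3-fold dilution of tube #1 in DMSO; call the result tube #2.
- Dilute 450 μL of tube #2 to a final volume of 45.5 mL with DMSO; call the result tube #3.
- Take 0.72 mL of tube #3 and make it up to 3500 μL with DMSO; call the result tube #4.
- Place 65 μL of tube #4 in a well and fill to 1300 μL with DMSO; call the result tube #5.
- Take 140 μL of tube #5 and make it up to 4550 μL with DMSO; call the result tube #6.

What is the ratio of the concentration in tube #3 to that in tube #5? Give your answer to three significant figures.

Step 1: 0.6 mL + 6.6 mL = 7.2 mL total → factor 7.2/0.6 = 12
Step 2: 3-fold → factor 3
Step 3: 450 μL brought to 45.5 mL → factor 45500/450 = 101.11
Step 4: 0.72 mL brought to 3500 μL → factor 3.5/0.72 = 4.8611
Step 5: 65 μL brought to 1300 μL → factor 1300/65 = 20
Dilution factor to tube #3 = 3640; to tube #5 = 3.5389 × 10^5
[tube #3]/[tube #5] = (factor to tube #5)/(factor to tube #3) = 3.5389 × 10^5/3640 = 97.2

97.2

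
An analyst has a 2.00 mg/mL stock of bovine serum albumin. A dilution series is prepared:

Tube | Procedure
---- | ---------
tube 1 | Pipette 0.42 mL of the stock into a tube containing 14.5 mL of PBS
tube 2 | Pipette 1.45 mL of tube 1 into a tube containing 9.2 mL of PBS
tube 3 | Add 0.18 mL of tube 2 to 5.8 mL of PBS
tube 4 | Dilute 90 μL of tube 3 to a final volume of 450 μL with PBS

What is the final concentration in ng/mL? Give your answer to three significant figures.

Step 1: 0.42 mL + 14.5 mL = 14.92 mL total → factor 14.92/0.42 = 35.524
Step 2: 1.45 mL + 9.2 mL = 10.65 mL total → factor 10.65/1.45 = 7.3448
Step 3: 0.18 mL + 5.8 mL = 5.98 mL total → factor 5.98/0.18 = 33.222
Step 4: 90 μL brought to 450 μL → factor 450/90 = 5
Overall dilution factor = 35.524 × 7.3448 × 33.222 × 5 = 43341
Final = 2.00 mg/mL / 43341 = 4.615 × 10^-5 mg/mL = 46.1 ng/mL

46.1 ng/mL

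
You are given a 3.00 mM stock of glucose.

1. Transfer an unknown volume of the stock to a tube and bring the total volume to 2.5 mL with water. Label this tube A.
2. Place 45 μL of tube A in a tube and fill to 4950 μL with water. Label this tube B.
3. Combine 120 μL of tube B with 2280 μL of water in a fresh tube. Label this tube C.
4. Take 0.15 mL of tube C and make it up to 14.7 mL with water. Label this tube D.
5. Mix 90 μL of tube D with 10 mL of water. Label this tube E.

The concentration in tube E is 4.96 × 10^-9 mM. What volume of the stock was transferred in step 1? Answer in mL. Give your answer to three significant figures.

Step 1: v brought to 2.5 mL → factor = 2.5 mL/v
Step 2: 45 μL brought to 4950 μL → factor 4950/45 = 110
Step 3: 120 μL + 2280 μL = 2400 μL total → factor 2400/120 = 20
Step 4: 0.15 mL brought to 14.7 mL → factor 14.7/0.15 = 98
Step 5: 90 μL + 10 mL = 10090 μL total → factor 10090/90 = 112.11
Product of known-step factors = 2.4171 × 10^7
Overall factor = 3.00 mM / (4.96 × 10^-9 mM) = 6.0484 × 10^8
Step-1 factor = 6.0484 × 10^8 / 2.4171 × 10^7 = 25.023
v = 2.5 mL / 25.023 = 0.0999 mL

0.0999 mL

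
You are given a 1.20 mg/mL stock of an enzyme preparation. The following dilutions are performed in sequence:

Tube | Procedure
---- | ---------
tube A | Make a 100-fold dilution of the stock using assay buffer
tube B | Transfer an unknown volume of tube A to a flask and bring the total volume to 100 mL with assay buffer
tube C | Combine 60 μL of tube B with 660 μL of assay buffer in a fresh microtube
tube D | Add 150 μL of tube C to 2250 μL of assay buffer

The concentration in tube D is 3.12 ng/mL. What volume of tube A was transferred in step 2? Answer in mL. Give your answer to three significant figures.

4.99 mL

Step 1: 100-fold → factor 100
Step 2: v brought to 100 mL → factor = 100 mL/v
Step 3: 60 μL + 660 μL = 720 μL total → factor 720/60 = 12
Step 4: 150 μL + 2250 μL = 2400 μL total → factor 2400/150 = 16
Product of known-step factors = 19200
Overall factor = 1.20 mg/mL / (3.12 ng/mL) = 3.8462 × 10^5
Step-2 factor = 3.8462 × 10^5 / 19200 = 20.032
v = 100 mL / 20.032 = 4.99 mL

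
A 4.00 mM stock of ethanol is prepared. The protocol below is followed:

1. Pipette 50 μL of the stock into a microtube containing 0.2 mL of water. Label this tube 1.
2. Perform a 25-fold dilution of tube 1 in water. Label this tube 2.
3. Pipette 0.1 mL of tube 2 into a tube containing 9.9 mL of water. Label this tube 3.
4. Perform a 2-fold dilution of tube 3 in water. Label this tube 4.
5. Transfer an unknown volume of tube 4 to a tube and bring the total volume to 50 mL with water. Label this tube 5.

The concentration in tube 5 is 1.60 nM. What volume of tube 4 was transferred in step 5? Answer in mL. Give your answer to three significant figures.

Step 1: 50 μL + 0.2 mL = 250 μL total → factor 250/50 = 5
Step 2: 25-fold → factor 25
Step 3: 0.1 mL + 9.9 mL = 10 mL total → factor 10/0.1 = 100
Step 4: 2-fold → factor 2
Step 5: v brought to 50 mL → factor = 50 mL/v
Product of known-step factors = 25000
Overall factor = 4.00 mM / (1.60 nM) = 2.5 × 10^6
Step-5 factor = 2.5 × 10^6 / 25000 = 100
v = 50 mL / 100 = 0.500 mL

0.500 mL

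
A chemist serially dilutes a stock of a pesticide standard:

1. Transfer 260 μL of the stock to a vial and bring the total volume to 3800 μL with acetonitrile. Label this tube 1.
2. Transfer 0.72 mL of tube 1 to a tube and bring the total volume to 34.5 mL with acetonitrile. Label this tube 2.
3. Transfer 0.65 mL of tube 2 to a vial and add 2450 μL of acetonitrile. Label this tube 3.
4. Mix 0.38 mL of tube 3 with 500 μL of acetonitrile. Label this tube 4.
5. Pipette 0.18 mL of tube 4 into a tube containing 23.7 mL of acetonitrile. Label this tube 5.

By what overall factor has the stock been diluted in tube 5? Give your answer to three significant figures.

1.03 × 10^6

Step 1: 260 μL brought to 3800 μL → factor 3800/260 = 14.615
Step 2: 0.72 mL brought to 34.5 mL → factor 34.5/0.72 = 47.917
Step 3: 0.65 mL + 2450 μL = 3.1 mL total → factor 3.1/0.65 = 4.7692
Step 4: 0.38 mL + 500 μL = 0.88 mL total → factor 0.88/0.38 = 2.3158
Step 5: 0.18 mL + 23.7 mL = 23.88 mL total → factor 23.88/0.18 = 132.67
Overall dilution factor = 14.615 × 47.917 × 4.7692 × 2.3158 × 132.67 = 1.0261 × 10^6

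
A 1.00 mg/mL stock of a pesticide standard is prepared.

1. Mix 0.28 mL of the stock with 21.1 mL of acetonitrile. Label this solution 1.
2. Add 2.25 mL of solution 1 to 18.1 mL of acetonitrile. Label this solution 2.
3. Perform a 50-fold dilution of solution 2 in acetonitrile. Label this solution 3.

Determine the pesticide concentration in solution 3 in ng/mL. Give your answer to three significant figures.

29.0 ng/mL

Step 1: 0.28 mL + 21.1 mL = 21.38 mL total → factor 21.38/0.28 = 76.357
Step 2: 2.25 mL + 18.1 mL = 20.35 mL total → factor 20.35/2.25 = 9.0444
Step 3: 50-fold → factor 50
Overall dilution factor = 76.357 × 9.0444 × 50 = 34530
Final = 1.00 mg/mL / 34530 = 2.896 × 10^-5 mg/mL = 29.0 ng/mL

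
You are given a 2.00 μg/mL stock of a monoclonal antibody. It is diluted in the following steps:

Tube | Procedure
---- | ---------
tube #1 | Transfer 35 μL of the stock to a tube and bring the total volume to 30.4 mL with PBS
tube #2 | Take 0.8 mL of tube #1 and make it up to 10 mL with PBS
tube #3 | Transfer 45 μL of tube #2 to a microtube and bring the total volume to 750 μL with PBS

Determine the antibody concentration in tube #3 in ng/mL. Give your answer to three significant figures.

0.0111 ng/mL

Step 1: 35 μL brought to 30.4 mL → factor 30400/35 = 868.57
Step 2: 0.8 mL brought to 10 mL → factor 10/0.8 = 12.5
Step 3: 45 μL brought to 750 μL → factor 750/45 = 16.667
Overall dilution factor = 868.57 × 12.5 × 16.667 = 1.8095 × 10^5
Final = 2.00 μg/mL / 1.8095 × 10^5 = 1.105 × 10^-5 μg/mL = 0.0111 ng/mL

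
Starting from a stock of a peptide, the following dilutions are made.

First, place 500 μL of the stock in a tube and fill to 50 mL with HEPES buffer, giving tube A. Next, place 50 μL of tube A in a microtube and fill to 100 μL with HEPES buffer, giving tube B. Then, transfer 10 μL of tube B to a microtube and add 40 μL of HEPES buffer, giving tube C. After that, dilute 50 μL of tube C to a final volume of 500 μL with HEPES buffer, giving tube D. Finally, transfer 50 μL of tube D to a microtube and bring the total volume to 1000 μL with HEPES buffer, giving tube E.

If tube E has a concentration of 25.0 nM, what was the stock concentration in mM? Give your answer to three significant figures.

Step 1: 500 μL brought to 50 mL → factor 50000/500 = 100
Step 2: 50 μL brought to 100 μL → factor 100/50 = 2
Step 3: 10 μL + 40 μL = 50 μL total → factor 50/10 = 5
Step 4: 50 μL brought to 500 μL → factor 500/50 = 10
Step 5: 50 μL brought to 1000 μL → factor 1000/50 = 20
Overall dilution factor = 100 × 2 × 5 × 10 × 20 = 2 × 10^5
Stock = 25.0 nM × 2 × 10^5 = 5.000 × 10^6 nM = 5.00 mM

5.00 mM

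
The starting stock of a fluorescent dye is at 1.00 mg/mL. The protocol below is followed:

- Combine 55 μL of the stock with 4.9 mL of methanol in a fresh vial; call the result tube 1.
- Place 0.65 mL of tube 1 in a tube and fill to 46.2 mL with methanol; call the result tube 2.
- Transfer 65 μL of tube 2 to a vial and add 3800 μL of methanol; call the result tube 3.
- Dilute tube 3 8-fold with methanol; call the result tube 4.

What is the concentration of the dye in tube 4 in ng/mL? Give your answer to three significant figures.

Step 1: 55 μL + 4.9 mL = 4955 μL total → factor 4955/55 = 90.091
Step 2: 0.65 mL brought to 46.2 mL → factor 46.2/0.65 = 71.077
Step 3: 65 μL + 3800 μL = 3865 μL total → factor 3865/65 = 59.462
Step 4: 8-fold → factor 8
Overall dilution factor = 90.091 × 71.077 × 59.462 × 8 = 3.046 × 10^6
Final = 1.00 mg/mL / 3.046 × 10^6 = 3.283 × 10^-7 mg/mL = 0.328 ng/mL

0.328 ng/mL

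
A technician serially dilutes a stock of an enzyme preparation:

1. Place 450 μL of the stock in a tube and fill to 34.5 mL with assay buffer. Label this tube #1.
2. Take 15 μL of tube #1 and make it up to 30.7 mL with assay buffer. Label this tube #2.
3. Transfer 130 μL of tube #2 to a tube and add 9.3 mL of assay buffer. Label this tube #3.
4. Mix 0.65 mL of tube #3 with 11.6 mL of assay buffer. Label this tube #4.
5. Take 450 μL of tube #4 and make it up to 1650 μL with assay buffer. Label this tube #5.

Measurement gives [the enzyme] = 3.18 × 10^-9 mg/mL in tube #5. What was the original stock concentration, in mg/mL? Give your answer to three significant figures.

Step 1: 450 μL brought to 34.5 mL → factor 34500/450 = 76.667
Step 2: 15 μL brought to 30.7 mL → factor 30700/15 = 2046.7
Step 3: 130 μL + 9.3 mL = 9430 μL total → factor 9430/130 = 72.538
Step 4: 0.65 mL + 11.6 mL = 12.25 mL total → factor 12.25/0.65 = 18.846
Step 5: 450 μL brought to 1650 μL → factor 1650/450 = 3.6667
Overall dilution factor = 76.667 × 2046.7 × 72.538 × 18.846 × 3.6667 = 7.8653 × 10^8
Stock = 3.18 × 10^-9 mg/mL × 7.8653 × 10^8 = 2.50 mg/mL

2.50 mg/mL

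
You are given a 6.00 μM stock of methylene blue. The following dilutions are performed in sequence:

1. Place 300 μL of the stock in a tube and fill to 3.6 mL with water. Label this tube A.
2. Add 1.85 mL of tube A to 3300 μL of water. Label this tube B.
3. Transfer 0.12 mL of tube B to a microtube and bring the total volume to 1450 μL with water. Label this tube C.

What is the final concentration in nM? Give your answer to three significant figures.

14.9 nM

Step 1: 300 μL brought to 3.6 mL → factor 3600/300 = 12
Step 2: 1.85 mL + 3300 μL = 5.15 mL total → factor 5.15/1.85 = 2.7838
Step 3: 0.12 mL brought to 1450 μL → factor 1.45/0.12 = 12.083
Overall dilution factor = 12 × 2.7838 × 12.083 = 403.65
Final = 6.00 μM / 403.65 = 0.01486 μM = 14.9 nM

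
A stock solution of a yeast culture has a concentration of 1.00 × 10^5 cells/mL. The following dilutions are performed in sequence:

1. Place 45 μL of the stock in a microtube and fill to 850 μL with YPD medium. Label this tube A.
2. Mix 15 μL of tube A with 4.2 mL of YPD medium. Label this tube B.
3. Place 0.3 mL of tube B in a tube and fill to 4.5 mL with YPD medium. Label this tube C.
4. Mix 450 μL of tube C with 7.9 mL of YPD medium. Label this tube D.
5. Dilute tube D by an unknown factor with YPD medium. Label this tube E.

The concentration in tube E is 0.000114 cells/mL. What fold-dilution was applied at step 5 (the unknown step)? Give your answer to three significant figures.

Step 1: 45 μL brought to 850 μL → factor 850/45 = 18.889
Step 2: 15 μL + 4.2 mL = 4215 μL total → factor 4215/15 = 281
Step 3: 0.3 mL brought to 4.5 mL → factor 4.5/0.3 = 15
Step 4: 450 μL + 7.9 mL = 8350 μL total → factor 8350/450 = 18.556
Step 5: unknown factor x
Product of known-step factors = 1.4773 × 10^6
Overall factor = 1.00 × 10^5 cells/mL / (0.000114 cells/mL) = 8.7719 × 10^8
x = 8.7719 × 10^8 / 1.4773 × 10^6 = 594

594-fold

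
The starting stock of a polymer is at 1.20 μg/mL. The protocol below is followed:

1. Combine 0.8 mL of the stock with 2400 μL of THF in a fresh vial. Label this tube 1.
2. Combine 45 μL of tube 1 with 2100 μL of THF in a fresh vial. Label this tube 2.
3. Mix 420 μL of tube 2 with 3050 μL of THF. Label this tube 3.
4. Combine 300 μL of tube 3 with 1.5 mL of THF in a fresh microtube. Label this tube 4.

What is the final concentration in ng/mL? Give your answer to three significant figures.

Step 1: 0.8 mL + 2400 μL = 3.2 mL total → factor 3.2/0.8 = 4
Step 2: 45 μL + 2100 μL = 2145 μL total → factor 2145/45 = 47.667
Step 3: 420 μL + 3050 μL = 3470 μL total → factor 3470/420 = 8.2619
Step 4: 300 μL + 1.5 mL = 1800 μL total → factor 1800/300 = 6
Overall dilution factor = 4 × 47.667 × 8.2619 × 6 = 9451.6
Final = 1.20 μg/mL / 9451.6 = 0.0001270 μg/mL = 0.127 ng/mL

0.127 ng/mL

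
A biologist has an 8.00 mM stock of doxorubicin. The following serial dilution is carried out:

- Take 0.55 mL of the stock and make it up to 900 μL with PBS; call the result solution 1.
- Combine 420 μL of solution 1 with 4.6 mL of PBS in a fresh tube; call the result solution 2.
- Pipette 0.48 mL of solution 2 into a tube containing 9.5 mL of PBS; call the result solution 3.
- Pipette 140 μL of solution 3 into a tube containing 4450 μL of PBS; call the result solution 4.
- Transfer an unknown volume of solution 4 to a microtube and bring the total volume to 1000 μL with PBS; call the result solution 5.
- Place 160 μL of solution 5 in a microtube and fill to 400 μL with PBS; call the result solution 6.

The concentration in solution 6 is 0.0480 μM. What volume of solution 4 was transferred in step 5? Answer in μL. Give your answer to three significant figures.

200 μL

Step 1: 0.55 mL brought to 900 μL → factor 0.9/0.55 = 1.6364
Step 2: 420 μL + 4.6 mL = 5020 μL total → factor 5020/420 = 11.952
Step 3: 0.48 mL + 9.5 mL = 9.98 mL total → factor 9.98/0.48 = 20.792
Step 4: 140 μL + 4450 μL = 4590 μL total → factor 4590/140 = 32.786
Step 5: v brought to 1000 μL → factor = 1000 μL/v
Step 6: 160 μL brought to 400 μL → factor 400/160 = 2.5
Product of known-step factors = 33331
Overall factor = 8.00 mM / (0.0480 μM) = 1.6667 × 10^5
Step-5 factor = 1.6667 × 10^5 / 33331 = 5.0004
v = 1000 μL / 5.0004 = 200 μL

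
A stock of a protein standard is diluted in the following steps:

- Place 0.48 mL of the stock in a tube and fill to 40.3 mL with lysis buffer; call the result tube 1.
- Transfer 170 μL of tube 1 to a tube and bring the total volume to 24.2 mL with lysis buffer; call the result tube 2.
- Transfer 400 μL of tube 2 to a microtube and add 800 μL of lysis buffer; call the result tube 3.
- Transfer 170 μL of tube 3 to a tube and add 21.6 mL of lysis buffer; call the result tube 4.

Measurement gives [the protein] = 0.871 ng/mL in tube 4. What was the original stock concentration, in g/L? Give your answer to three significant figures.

4.00 g/L

Step 1: 0.48 mL brought to 40.3 mL → factor 40.3/0.48 = 83.958
Step 2: 170 μL brought to 24.2 mL → factor 24200/170 = 142.35
Step 3: 400 μL + 800 μL = 1200 μL total → factor 1200/400 = 3
Step 4: 170 μL + 21.6 mL = 21770 μL total → factor 21770/170 = 128.06
Overall dilution factor = 83.958 × 142.35 × 3 × 128.06 = 4.5916 × 10^6
Stock = 0.871 ng/mL × 4.5916 × 10^6 = 3.999 × 10^6 ng/mL = 4.00 g/L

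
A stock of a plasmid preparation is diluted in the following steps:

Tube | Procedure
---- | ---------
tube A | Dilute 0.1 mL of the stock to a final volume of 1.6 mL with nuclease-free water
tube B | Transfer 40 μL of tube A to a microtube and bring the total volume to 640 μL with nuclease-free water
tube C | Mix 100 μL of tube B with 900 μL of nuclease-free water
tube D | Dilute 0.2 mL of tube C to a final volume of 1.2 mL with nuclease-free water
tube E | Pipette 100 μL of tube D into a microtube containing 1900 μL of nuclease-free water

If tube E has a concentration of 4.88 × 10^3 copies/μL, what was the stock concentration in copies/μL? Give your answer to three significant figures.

Step 1: 0.1 mL brought to 1.6 mL → factor 1.6/0.1 = 16
Step 2: 40 μL brought to 640 μL → factor 640/40 = 16
Step 3: 100 μL + 900 μL = 1000 μL total → factor 1000/100 = 10
Step 4: 0.2 mL brought to 1.2 mL → factor 1.2/0.2 = 6
Step 5: 100 μL + 1900 μL = 2000 μL total → factor 2000/100 = 20
Overall dilution factor = 16 × 16 × 10 × 6 × 20 = 3.072 × 10^5
Stock = 4.88 × 10^3 copies/μL × 3.072 × 10^5 = 1.50 × 10^9 copies/μL

1.50 × 10^9 copies/μL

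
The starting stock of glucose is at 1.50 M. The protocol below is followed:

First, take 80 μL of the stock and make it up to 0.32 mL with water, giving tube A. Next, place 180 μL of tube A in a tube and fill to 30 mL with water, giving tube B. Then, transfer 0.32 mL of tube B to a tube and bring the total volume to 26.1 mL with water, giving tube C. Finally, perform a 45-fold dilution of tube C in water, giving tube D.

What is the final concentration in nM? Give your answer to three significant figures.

613 nM

Step 1: 80 μL brought to 0.32 mL → factor 320/80 = 4
Step 2: 180 μL brought to 30 mL → factor 30000/180 = 166.67
Step 3: 0.32 mL brought to 26.1 mL → factor 26.1/0.32 = 81.562
Step 4: 45-fold → factor 45
Overall dilution factor = 4 × 166.67 × 81.562 × 45 = 2.4469 × 10^6
Final = 1.50 M / 2.4469 × 10^6 = 6.130 × 10^-7 M = 613 nM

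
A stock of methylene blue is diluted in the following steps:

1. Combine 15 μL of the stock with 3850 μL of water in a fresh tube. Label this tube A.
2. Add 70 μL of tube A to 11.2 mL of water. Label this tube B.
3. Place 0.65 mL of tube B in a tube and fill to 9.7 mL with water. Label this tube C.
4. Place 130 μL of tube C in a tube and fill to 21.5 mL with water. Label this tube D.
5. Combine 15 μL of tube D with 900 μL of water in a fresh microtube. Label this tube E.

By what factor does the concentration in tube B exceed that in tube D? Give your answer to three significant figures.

Step 1: 15 μL + 3850 μL = 3865 μL total → factor 3865/15 = 257.67
Step 2: 70 μL + 11.2 mL = 11270 μL total → factor 11270/70 = 161
Step 3: 0.65 mL brought to 9.7 mL → factor 9.7/0.65 = 14.923
Step 4: 130 μL brought to 21.5 mL → factor 21500/130 = 165.38
Dilution factor to tube B = 41484; to tube D = 1.0239 × 10^8
[tube B]/[tube D] = (factor to tube D)/(factor to tube B) = 1.0239 × 10^8/41484 = 2.47 × 10^3

2.47 × 10^3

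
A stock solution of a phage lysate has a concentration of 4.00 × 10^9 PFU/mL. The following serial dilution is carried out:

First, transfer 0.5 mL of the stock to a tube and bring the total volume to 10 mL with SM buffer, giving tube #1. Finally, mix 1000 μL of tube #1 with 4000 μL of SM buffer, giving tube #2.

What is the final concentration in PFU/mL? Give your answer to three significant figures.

4.00 × 10^7 PFU/mL

Step 1: 0.5 mL brought to 10 mL → factor 10/0.5 = 20
Step 2: 1000 μL + 4000 μL = 5000 μL total → factor 5000/1000 = 5
Overall dilution factor = 20 × 5 = 100
Final = 4.00 × 10^9 PFU/mL / 100 = 4.00 × 10^7 PFU/mL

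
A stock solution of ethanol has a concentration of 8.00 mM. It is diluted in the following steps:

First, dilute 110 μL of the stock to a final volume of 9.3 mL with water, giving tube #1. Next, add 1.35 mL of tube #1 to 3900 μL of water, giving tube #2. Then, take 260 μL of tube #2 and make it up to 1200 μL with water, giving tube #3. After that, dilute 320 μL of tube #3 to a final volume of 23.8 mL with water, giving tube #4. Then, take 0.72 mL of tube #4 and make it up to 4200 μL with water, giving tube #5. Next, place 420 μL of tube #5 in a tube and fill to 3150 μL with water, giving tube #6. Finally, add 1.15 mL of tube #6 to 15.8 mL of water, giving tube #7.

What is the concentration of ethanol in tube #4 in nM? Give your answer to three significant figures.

70.9 nM

Step 1: 110 μL brought to 9.3 mL → factor 9300/110 = 84.545
Step 2: 1.35 mL + 3900 μL = 5.25 mL total → factor 5.25/1.35 = 3.8889
Step 3: 260 μL brought to 1200 μL → factor 1200/260 = 4.6154
Step 4: 320 μL brought to 23.8 mL → factor 23800/320 = 74.375
Dilution factor through tube #4 = 84.545 × 3.8889 × 4.6154 × 74.375 = 1.1286 × 10^5
[tube #4] = 8.00 mM / 1.1286 × 10^5 = 7.088 × 10^-5 mM = 70.9 nM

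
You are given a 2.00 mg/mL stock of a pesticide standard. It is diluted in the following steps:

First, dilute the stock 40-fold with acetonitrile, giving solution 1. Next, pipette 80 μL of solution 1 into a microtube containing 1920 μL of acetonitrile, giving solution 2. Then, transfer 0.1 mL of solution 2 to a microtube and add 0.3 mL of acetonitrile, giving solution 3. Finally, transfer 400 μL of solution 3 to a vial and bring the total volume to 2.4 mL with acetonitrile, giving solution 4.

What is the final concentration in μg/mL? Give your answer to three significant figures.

Step 1: 40-fold → factor 40
Step 2: 80 μL + 1920 μL = 2000 μL total → factor 2000/80 = 25
Step 3: 0.1 mL + 0.3 mL = 0.4 mL total → factor 0.4/0.1 = 4
Step 4: 400 μL brought to 2.4 mL → factor 2400/400 = 6
Overall dilution factor = 40 × 25 × 4 × 6 = 24000
Final = 2.00 mg/mL / 24000 = 8.333 × 10^-5 mg/mL = 0.0833 μg/mL

0.0833 μg/mL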